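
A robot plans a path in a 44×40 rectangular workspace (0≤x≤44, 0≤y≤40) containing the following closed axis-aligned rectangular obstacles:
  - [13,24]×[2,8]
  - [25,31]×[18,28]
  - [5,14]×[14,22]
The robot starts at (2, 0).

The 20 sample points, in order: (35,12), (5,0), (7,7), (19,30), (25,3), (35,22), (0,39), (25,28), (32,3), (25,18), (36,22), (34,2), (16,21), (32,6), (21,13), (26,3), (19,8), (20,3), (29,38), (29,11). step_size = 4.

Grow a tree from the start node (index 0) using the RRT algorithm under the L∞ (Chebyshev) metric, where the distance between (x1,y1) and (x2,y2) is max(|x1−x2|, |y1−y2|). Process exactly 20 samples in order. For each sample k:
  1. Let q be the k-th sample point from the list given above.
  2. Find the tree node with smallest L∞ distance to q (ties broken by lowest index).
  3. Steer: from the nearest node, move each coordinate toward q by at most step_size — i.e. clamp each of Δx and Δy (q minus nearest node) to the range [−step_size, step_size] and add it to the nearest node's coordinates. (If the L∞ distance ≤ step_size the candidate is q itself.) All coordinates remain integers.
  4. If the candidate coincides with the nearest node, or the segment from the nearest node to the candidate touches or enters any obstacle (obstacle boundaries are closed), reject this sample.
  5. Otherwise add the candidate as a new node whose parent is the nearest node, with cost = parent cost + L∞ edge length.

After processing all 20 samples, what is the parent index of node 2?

Parent of node 2: 0

1. q=(35,12) nearest=0 d=33 new=(6,4) → add node 1 parent=0 cost=4
2. q=(5,0) nearest=0 d=3 new=(5,0) → add node 2 parent=0 cost=3
3. q=(7,7) nearest=1 d=3 new=(7,7) → add node 3 parent=1 cost=7
4. q=(19,30) nearest=3 d=23 new=(11,11) → add node 4 parent=3 cost=11
5. q=(25,3) nearest=4 d=14 new=(15,7) → blocked by [13,24]×[2,8], reject
6. q=(35,22) nearest=4 d=24 new=(15,15) → blocked by [5,14]×[14,22], reject
7. q=(0,39) nearest=4 d=28 new=(7,15) → blocked by [5,14]×[14,22], reject
8. q=(25,28) nearest=4 d=17 new=(15,15) → blocked by [5,14]×[14,22], reject
9. q=(32,3) nearest=4 d=21 new=(15,7) → blocked by [13,24]×[2,8], reject
10. q=(25,18) nearest=4 d=14 new=(15,15) → blocked by [5,14]×[14,22], reject
11. q=(36,22) nearest=4 d=25 new=(15,15) → blocked by [5,14]×[14,22], reject
12. q=(34,2) nearest=4 d=23 new=(15,7) → blocked by [13,24]×[2,8], reject
13. q=(16,21) nearest=4 d=10 new=(15,15) → blocked by [5,14]×[14,22], reject
14. q=(32,6) nearest=4 d=21 new=(15,7) → blocked by [13,24]×[2,8], reject
15. q=(21,13) nearest=4 d=10 new=(15,13) → add node 5 parent=4 cost=15
16. q=(26,3) nearest=5 d=11 new=(19,9) → add node 6 parent=5 cost=19
17. q=(19,8) nearest=6 d=1 new=(19,8) → blocked by [13,24]×[2,8], reject
18. q=(20,3) nearest=6 d=6 new=(20,5) → blocked by [13,24]×[2,8], reject
19. q=(29,38) nearest=5 d=25 new=(19,17) → add node 7 parent=5 cost=19
20. q=(29,11) nearest=6 d=10 new=(23,11) → add node 8 parent=6 cost=23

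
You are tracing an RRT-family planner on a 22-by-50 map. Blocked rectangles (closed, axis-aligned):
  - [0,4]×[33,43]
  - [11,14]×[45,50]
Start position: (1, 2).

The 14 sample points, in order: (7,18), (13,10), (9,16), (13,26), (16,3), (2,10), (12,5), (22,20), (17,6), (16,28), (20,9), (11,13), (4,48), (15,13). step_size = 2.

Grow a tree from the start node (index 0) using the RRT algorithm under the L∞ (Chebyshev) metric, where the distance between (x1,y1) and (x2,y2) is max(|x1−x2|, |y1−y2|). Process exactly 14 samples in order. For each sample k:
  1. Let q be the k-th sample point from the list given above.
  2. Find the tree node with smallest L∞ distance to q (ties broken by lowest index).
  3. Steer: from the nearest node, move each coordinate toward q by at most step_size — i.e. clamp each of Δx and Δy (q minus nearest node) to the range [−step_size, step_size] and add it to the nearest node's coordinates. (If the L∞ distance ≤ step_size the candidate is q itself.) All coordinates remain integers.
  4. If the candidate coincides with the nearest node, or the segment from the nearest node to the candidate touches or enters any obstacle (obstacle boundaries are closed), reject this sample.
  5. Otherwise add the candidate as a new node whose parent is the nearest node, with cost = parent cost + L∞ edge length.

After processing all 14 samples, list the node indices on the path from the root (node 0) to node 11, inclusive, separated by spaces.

1. q=(7,18) nearest=0 d=16 new=(3,4) → add node 1 parent=0 cost=2
2. q=(13,10) nearest=1 d=10 new=(5,6) → add node 2 parent=1 cost=4
3. q=(9,16) nearest=2 d=10 new=(7,8) → add node 3 parent=2 cost=6
4. q=(13,26) nearest=3 d=18 new=(9,10) → add node 4 parent=3 cost=8
5. q=(16,3) nearest=4 d=7 new=(11,8) → add node 5 parent=4 cost=10
6. q=(2,10) nearest=2 d=4 new=(3,8) → add node 6 parent=2 cost=6
7. q=(12,5) nearest=5 d=3 new=(12,6) → add node 7 parent=5 cost=12
8. q=(22,20) nearest=5 d=12 new=(13,10) → add node 8 parent=5 cost=12
9. q=(17,6) nearest=8 d=4 new=(15,8) → add node 9 parent=8 cost=14
10. q=(16,28) nearest=4 d=18 new=(11,12) → add node 10 parent=4 cost=10
11. q=(20,9) nearest=9 d=5 new=(17,9) → add node 11 parent=9 cost=16
12. q=(11,13) nearest=10 d=1 new=(11,13) → add node 12 parent=10 cost=11
13. q=(4,48) nearest=12 d=35 new=(9,15) → add node 13 parent=12 cost=13
14. q=(15,13) nearest=8 d=3 new=(15,12) → add node 14 parent=8 cost=14

Path: 0 1 2 3 4 5 8 9 11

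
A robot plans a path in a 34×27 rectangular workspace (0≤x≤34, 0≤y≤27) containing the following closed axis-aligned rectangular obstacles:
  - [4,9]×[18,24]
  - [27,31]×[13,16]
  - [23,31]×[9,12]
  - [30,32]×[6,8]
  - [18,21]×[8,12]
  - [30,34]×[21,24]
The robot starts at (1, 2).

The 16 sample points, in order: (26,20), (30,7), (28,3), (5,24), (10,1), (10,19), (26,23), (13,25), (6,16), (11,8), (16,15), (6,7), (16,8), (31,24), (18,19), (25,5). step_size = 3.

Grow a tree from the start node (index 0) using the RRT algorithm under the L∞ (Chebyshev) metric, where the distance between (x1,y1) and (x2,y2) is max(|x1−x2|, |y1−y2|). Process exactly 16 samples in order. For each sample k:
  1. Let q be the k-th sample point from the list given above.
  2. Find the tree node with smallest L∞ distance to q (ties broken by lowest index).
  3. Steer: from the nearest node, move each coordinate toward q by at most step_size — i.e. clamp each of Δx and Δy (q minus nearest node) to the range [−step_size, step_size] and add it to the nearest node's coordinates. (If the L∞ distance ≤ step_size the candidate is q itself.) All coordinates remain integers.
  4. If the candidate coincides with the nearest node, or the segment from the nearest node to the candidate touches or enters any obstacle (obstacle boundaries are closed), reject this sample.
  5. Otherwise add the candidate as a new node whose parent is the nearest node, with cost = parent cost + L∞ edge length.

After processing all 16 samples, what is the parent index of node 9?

Parent of node 9: 6

1. q=(26,20) nearest=0 d=25 new=(4,5) → add node 1 parent=0 cost=3
2. q=(30,7) nearest=1 d=26 new=(7,7) → add node 2 parent=1 cost=6
3. q=(28,3) nearest=2 d=21 new=(10,4) → add node 3 parent=2 cost=9
4. q=(5,24) nearest=2 d=17 new=(5,10) → add node 4 parent=2 cost=9
5. q=(10,1) nearest=3 d=3 new=(10,1) → add node 5 parent=3 cost=12
6. q=(10,19) nearest=4 d=9 new=(8,13) → add node 6 parent=4 cost=12
7. q=(26,23) nearest=6 d=18 new=(11,16) → add node 7 parent=6 cost=15
8. q=(13,25) nearest=7 d=9 new=(13,19) → add node 8 parent=7 cost=18
9. q=(6,16) nearest=6 d=3 new=(6,16) → add node 9 parent=6 cost=15
10. q=(11,8) nearest=2 d=4 new=(10,8) → add node 10 parent=2 cost=9
11. q=(16,15) nearest=8 d=4 new=(16,16) → add node 11 parent=8 cost=21
12. q=(6,7) nearest=2 d=1 new=(6,7) → add node 12 parent=2 cost=7
13. q=(16,8) nearest=3 d=6 new=(13,7) → add node 13 parent=3 cost=12
14. q=(31,24) nearest=11 d=15 new=(19,19) → add node 14 parent=11 cost=24
15. q=(18,19) nearest=14 d=1 new=(18,19) → add node 15 parent=14 cost=25
16. q=(25,5) nearest=11 d=11 new=(19,13) → add node 16 parent=11 cost=24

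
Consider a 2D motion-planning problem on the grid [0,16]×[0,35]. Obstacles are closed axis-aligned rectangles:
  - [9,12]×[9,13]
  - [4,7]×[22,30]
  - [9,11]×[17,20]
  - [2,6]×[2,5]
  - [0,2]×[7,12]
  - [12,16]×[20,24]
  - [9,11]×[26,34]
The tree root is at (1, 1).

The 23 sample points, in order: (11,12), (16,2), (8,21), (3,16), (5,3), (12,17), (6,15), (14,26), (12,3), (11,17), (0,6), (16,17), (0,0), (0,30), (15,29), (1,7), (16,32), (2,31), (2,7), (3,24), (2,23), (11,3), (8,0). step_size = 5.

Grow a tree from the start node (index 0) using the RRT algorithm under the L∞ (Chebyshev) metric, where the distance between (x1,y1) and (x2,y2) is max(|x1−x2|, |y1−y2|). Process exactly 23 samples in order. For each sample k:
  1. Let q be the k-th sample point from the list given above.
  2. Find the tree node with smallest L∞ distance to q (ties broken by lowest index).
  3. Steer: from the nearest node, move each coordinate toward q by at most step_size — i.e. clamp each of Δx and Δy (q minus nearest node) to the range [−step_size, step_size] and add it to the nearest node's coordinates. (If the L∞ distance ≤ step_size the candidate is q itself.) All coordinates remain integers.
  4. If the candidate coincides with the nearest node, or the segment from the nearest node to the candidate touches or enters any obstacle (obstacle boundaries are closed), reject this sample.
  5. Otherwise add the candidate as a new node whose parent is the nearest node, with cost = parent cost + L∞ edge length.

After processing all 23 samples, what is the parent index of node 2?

1. q=(11,12) nearest=0 d=11 new=(6,6) → blocked by [2,6]×[2,5], reject
2. q=(16,2) nearest=0 d=15 new=(6,2) → blocked by [2,6]×[2,5], reject
3. q=(8,21) nearest=0 d=20 new=(6,6) → blocked by [2,6]×[2,5], reject
4. q=(3,16) nearest=0 d=15 new=(3,6) → blocked by [2,6]×[2,5], reject
5. q=(5,3) nearest=0 d=4 new=(5,3) → blocked by [2,6]×[2,5], reject
6. q=(12,17) nearest=0 d=16 new=(6,6) → blocked by [2,6]×[2,5], reject
7. q=(6,15) nearest=0 d=14 new=(6,6) → blocked by [2,6]×[2,5], reject
8. q=(14,26) nearest=0 d=25 new=(6,6) → blocked by [2,6]×[2,5], reject
9. q=(12,3) nearest=0 d=11 new=(6,3) → blocked by [2,6]×[2,5], reject
10. q=(11,17) nearest=0 d=16 new=(6,6) → blocked by [2,6]×[2,5], reject
11. q=(0,6) nearest=0 d=5 new=(0,6) → add node 1 parent=0 cost=5
12. q=(16,17) nearest=0 d=16 new=(6,6) → blocked by [2,6]×[2,5], reject
13. q=(0,0) nearest=0 d=1 new=(0,0) → add node 2 parent=0 cost=1
14. q=(0,30) nearest=1 d=24 new=(0,11) → blocked by [0,2]×[7,12], reject
15. q=(15,29) nearest=1 d=23 new=(5,11) → blocked by [0,2]×[7,12], reject
16. q=(1,7) nearest=1 d=1 new=(1,7) → blocked by [0,2]×[7,12], reject
17. q=(16,32) nearest=1 d=26 new=(5,11) → blocked by [0,2]×[7,12], reject
18. q=(2,31) nearest=1 d=25 new=(2,11) → blocked by [0,2]×[7,12], reject
19. q=(2,7) nearest=1 d=2 new=(2,7) → blocked by [0,2]×[7,12], reject
20. q=(3,24) nearest=1 d=18 new=(3,11) → blocked by [0,2]×[7,12], reject
21. q=(2,23) nearest=1 d=17 new=(2,11) → blocked by [0,2]×[7,12], reject
22. q=(11,3) nearest=0 d=10 new=(6,3) → blocked by [2,6]×[2,5], reject
23. q=(8,0) nearest=0 d=7 new=(6,0) → add node 3 parent=0 cost=5

Parent of node 2: 0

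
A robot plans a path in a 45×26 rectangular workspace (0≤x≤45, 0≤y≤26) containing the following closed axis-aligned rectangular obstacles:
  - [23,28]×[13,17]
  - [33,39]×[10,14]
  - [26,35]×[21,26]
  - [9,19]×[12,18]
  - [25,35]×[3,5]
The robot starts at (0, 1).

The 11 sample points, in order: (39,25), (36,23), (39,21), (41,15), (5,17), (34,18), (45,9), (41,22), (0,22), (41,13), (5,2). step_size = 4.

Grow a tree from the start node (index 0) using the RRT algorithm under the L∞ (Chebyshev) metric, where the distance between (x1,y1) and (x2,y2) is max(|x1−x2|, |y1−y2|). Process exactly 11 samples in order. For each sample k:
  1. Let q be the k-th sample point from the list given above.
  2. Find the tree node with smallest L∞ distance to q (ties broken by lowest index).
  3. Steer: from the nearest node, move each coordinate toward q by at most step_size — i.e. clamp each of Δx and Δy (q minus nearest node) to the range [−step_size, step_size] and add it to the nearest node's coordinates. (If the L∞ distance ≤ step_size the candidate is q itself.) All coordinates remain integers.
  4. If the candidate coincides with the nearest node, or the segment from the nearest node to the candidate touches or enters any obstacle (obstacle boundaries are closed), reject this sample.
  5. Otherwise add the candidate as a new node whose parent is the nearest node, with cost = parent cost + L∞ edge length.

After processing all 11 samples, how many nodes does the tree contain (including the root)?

1. q=(39,25) nearest=0 d=39 new=(4,5) → add node 1 parent=0 cost=4
2. q=(36,23) nearest=1 d=32 new=(8,9) → add node 2 parent=1 cost=8
3. q=(39,21) nearest=2 d=31 new=(12,13) → blocked by [9,19]×[12,18], reject
4. q=(41,15) nearest=2 d=33 new=(12,13) → blocked by [9,19]×[12,18], reject
5. q=(5,17) nearest=2 d=8 new=(5,13) → add node 3 parent=2 cost=12
6. q=(34,18) nearest=2 d=26 new=(12,13) → blocked by [9,19]×[12,18], reject
7. q=(45,9) nearest=2 d=37 new=(12,9) → add node 4 parent=2 cost=12
8. q=(41,22) nearest=4 d=29 new=(16,13) → blocked by [9,19]×[12,18], reject
9. q=(0,22) nearest=3 d=9 new=(1,17) → add node 5 parent=3 cost=16
10. q=(41,13) nearest=4 d=29 new=(16,13) → blocked by [9,19]×[12,18], reject
11. q=(5,2) nearest=1 d=3 new=(5,2) → add node 6 parent=1 cost=7

Node count: 7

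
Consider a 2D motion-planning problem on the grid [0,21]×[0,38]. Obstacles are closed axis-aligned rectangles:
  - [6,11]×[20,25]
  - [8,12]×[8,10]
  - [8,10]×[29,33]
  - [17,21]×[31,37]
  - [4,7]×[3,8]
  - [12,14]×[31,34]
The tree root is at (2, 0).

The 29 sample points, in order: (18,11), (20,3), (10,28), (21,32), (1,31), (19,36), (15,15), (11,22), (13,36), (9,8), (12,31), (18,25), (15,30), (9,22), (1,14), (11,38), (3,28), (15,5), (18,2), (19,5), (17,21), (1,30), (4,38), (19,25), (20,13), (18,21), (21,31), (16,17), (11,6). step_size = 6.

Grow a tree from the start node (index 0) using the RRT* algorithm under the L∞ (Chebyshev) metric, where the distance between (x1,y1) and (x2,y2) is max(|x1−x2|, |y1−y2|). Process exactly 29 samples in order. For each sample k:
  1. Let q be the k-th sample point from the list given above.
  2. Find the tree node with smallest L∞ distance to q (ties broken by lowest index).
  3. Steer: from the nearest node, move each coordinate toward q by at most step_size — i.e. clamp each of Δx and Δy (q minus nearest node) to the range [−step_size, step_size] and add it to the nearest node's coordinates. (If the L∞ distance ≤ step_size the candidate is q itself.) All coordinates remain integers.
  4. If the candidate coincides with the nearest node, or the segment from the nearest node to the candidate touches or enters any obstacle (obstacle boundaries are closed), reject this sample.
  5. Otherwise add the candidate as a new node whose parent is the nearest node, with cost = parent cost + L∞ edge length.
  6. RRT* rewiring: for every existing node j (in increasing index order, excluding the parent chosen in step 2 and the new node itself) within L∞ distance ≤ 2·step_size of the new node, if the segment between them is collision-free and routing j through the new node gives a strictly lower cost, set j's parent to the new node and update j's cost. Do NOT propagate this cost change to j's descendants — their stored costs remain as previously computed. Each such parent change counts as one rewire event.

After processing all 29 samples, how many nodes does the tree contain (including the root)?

Node count: 22

1. q=(18,11) nearest=0 d=16 new=(8,6) → blocked by [4,7]×[3,8], reject
2. q=(20,3) nearest=0 d=18 new=(8,3) → add node 1 parent=0 cost=6
3. q=(10,28) nearest=1 d=25 new=(10,9) → blocked by [8,12]×[8,10], reject
4. q=(21,32) nearest=1 d=29 new=(14,9) → add node 2 parent=1 cost=12
5. q=(1,31) nearest=2 d=22 new=(8,15) → add node 3 parent=2 cost=18
6. q=(19,36) nearest=3 d=21 new=(14,21) → add node 4 parent=3 cost=24
7. q=(15,15) nearest=2 d=6 new=(15,15) → add node 5 parent=2 cost=18
8. q=(11,22) nearest=4 d=3 new=(11,22) → blocked by [6,11]×[20,25], reject
9. q=(13,36) nearest=4 d=15 new=(13,27) → add node 6 parent=4 cost=30
10. q=(9,8) nearest=1 d=5 new=(9,8) → blocked by [8,12]×[8,10], reject
11. q=(12,31) nearest=6 d=4 new=(12,31) → blocked by [12,14]×[31,34], reject
12. q=(18,25) nearest=4 d=4 new=(18,25) → add node 7 parent=4 cost=28
13. q=(15,30) nearest=6 d=3 new=(15,30) → add node 8 parent=6 cost=33
14. q=(9,22) nearest=4 d=5 new=(9,22) → blocked by [6,11]×[20,25], reject
15. q=(1,14) nearest=3 d=7 new=(2,14) → add node 9 parent=3 cost=24
16. q=(11,38) nearest=8 d=8 new=(11,36) → blocked by [12,14]×[31,34], reject
17. q=(3,28) nearest=6 d=10 new=(7,28) → add node 10 parent=6 cost=36
18. q=(15,5) nearest=2 d=4 new=(15,5) → add node 11 parent=2 cost=16
19. q=(18,2) nearest=11 d=3 new=(18,2) → add node 12 parent=11 cost=19
20. q=(19,5) nearest=12 d=3 new=(19,5) → add node 13 parent=12 cost=22
21. q=(17,21) nearest=4 d=3 new=(17,21) → add node 14 parent=4 cost=27
22. q=(1,30) nearest=10 d=6 new=(1,30) → add node 15 parent=10 cost=42
23. q=(4,38) nearest=15 d=8 new=(4,36) → add node 16 parent=15 cost=48
24. q=(19,25) nearest=7 d=1 new=(19,25) → add node 17 parent=7 cost=29
25. q=(20,13) nearest=5 d=5 new=(20,13) → add node 18 parent=5 cost=23
26. q=(18,21) nearest=14 d=1 new=(18,21) → add node 19 parent=14 cost=28
27. q=(21,31) nearest=7 d=6 new=(21,31) → blocked by [17,21]×[31,37], reject
28. q=(16,17) nearest=5 d=2 new=(16,17) → add node 20 parent=5 cost=20; rewire 14→20 (24<27); rewire 17→20 (28<29); rewire 19→20 (24<28)
29. q=(11,6) nearest=1 d=3 new=(11,6) → add node 21 parent=1 cost=9; rewire 11→21 (13<16); rewire 12→21 (16<19); rewire 13→21 (17<22); rewire 18→21 (18<23)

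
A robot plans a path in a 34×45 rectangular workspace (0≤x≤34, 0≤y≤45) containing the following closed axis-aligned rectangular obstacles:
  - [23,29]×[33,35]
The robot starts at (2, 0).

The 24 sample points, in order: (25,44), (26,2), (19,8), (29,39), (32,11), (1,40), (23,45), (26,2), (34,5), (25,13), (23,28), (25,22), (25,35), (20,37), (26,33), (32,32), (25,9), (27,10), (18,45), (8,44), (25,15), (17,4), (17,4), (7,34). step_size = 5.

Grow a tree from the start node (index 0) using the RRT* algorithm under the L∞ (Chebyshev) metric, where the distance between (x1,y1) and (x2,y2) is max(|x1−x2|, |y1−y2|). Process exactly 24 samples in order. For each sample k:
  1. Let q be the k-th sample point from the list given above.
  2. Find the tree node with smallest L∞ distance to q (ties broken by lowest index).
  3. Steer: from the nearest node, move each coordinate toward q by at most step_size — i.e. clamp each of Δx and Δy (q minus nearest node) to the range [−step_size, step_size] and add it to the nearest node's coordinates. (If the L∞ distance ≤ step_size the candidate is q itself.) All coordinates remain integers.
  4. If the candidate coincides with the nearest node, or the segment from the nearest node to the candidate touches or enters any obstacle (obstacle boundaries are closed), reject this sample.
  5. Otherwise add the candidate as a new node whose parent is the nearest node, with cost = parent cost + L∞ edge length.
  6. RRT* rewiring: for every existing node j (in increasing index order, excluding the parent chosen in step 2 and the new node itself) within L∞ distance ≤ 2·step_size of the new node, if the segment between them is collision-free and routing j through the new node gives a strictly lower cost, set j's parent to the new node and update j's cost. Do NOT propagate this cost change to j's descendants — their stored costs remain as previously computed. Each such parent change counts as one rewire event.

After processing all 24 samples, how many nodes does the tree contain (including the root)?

1. q=(25,44) nearest=0 d=44 new=(7,5) → add node 1 parent=0 cost=5
2. q=(26,2) nearest=1 d=19 new=(12,2) → add node 2 parent=1 cost=10
3. q=(19,8) nearest=2 d=7 new=(17,7) → add node 3 parent=2 cost=15
4. q=(29,39) nearest=3 d=32 new=(22,12) → add node 4 parent=3 cost=20
5. q=(32,11) nearest=4 d=10 new=(27,11) → add node 5 parent=4 cost=25
6. q=(1,40) nearest=4 d=28 new=(17,17) → add node 6 parent=4 cost=25
7. q=(23,45) nearest=6 d=28 new=(22,22) → add node 7 parent=6 cost=30
8. q=(26,2) nearest=3 d=9 new=(22,2) → add node 8 parent=3 cost=20
9. q=(34,5) nearest=5 d=7 new=(32,6) → add node 9 parent=5 cost=30
10. q=(25,13) nearest=5 d=2 new=(25,13) → add node 10 parent=5 cost=27
11. q=(23,28) nearest=7 d=6 new=(23,27) → add node 11 parent=7 cost=35
12. q=(25,22) nearest=7 d=3 new=(25,22) → add node 12 parent=7 cost=33
13. q=(25,35) nearest=11 d=8 new=(25,32) → add node 13 parent=11 cost=40
14. q=(20,37) nearest=13 d=5 new=(20,37) → blocked by [23,29]×[33,35], reject
15. q=(26,33) nearest=13 d=1 new=(26,33) → blocked by [23,29]×[33,35], reject
16. q=(32,32) nearest=13 d=7 new=(30,32) → add node 14 parent=13 cost=45
17. q=(25,9) nearest=5 d=2 new=(25,9) → add node 15 parent=5 cost=27
18. q=(27,10) nearest=5 d=1 new=(27,10) → add node 16 parent=5 cost=26
19. q=(18,45) nearest=13 d=13 new=(20,37) → blocked by [23,29]×[33,35], reject
20. q=(8,44) nearest=11 d=17 new=(18,32) → add node 17 parent=11 cost=40
21. q=(25,15) nearest=10 d=2 new=(25,15) → add node 18 parent=10 cost=29
22. q=(17,4) nearest=3 d=3 new=(17,4) → add node 19 parent=3 cost=18; rewire 15→19 (26<27)
23. q=(17,4) nearest=19 d=0 → coincident, reject
24. q=(7,34) nearest=17 d=11 new=(13,34) → add node 20 parent=17 cost=45

Node count: 21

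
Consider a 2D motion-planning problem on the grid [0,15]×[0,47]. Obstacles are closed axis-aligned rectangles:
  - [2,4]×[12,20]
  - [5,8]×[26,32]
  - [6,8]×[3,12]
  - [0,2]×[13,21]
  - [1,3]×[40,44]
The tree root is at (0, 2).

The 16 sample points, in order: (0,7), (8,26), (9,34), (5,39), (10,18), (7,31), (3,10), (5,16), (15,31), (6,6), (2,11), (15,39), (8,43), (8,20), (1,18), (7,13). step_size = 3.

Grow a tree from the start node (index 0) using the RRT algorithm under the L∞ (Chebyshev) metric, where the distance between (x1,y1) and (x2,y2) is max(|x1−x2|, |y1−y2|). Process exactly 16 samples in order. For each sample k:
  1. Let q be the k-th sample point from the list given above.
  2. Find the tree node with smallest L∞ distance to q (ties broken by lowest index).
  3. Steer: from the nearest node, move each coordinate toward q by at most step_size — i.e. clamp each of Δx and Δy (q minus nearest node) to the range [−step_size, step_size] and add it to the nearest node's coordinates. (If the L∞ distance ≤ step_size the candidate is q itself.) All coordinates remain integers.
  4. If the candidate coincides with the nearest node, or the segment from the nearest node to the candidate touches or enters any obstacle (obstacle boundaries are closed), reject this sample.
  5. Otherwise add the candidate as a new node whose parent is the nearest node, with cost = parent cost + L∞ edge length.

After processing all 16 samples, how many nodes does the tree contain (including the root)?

Node count: 13

1. q=(0,7) nearest=0 d=5 new=(0,5) → add node 1 parent=0 cost=3
2. q=(8,26) nearest=1 d=21 new=(3,8) → add node 2 parent=1 cost=6
3. q=(9,34) nearest=2 d=26 new=(6,11) → blocked by [6,8]×[3,12], reject
4. q=(5,39) nearest=2 d=31 new=(5,11) → add node 3 parent=2 cost=9
5. q=(10,18) nearest=3 d=7 new=(8,14) → blocked by [6,8]×[3,12], reject
6. q=(7,31) nearest=3 d=20 new=(7,14) → add node 4 parent=3 cost=12
7. q=(3,10) nearest=2 d=2 new=(3,10) → add node 5 parent=2 cost=8
8. q=(5,16) nearest=4 d=2 new=(5,16) → add node 6 parent=4 cost=14
9. q=(15,31) nearest=6 d=15 new=(8,19) → add node 7 parent=6 cost=17
10. q=(6,6) nearest=2 d=3 new=(6,6) → blocked by [6,8]×[3,12], reject
11. q=(2,11) nearest=5 d=1 new=(2,11) → add node 8 parent=5 cost=9
12. q=(15,39) nearest=7 d=20 new=(11,22) → add node 9 parent=7 cost=20
13. q=(8,43) nearest=9 d=21 new=(8,25) → add node 10 parent=9 cost=23
14. q=(8,20) nearest=7 d=1 new=(8,20) → add node 11 parent=7 cost=18
15. q=(1,18) nearest=6 d=4 new=(2,18) → blocked by [2,4]×[12,20], reject
16. q=(7,13) nearest=4 d=1 new=(7,13) → add node 12 parent=4 cost=13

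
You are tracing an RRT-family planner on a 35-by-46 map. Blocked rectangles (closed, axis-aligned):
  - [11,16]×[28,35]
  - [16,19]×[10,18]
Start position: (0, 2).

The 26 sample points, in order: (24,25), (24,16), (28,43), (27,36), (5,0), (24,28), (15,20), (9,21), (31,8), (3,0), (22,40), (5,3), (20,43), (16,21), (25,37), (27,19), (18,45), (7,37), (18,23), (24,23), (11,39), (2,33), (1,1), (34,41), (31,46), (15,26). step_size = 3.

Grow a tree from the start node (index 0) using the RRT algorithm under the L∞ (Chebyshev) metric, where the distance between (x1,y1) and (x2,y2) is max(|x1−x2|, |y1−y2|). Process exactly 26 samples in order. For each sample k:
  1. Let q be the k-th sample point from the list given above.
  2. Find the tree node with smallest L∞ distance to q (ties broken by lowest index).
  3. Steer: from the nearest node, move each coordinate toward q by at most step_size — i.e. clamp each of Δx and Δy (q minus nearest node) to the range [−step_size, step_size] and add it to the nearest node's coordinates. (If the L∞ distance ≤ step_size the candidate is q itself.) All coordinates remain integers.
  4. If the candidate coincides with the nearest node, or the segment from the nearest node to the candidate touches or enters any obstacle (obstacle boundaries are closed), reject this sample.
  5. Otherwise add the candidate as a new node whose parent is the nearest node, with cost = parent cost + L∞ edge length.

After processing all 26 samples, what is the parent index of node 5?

1. q=(24,25) nearest=0 d=24 new=(3,5) → add node 1 parent=0 cost=3
2. q=(24,16) nearest=1 d=21 new=(6,8) → add node 2 parent=1 cost=6
3. q=(28,43) nearest=2 d=35 new=(9,11) → add node 3 parent=2 cost=9
4. q=(27,36) nearest=3 d=25 new=(12,14) → add node 4 parent=3 cost=12
5. q=(5,0) nearest=0 d=5 new=(3,0) → add node 5 parent=0 cost=3
6. q=(24,28) nearest=4 d=14 new=(15,17) → add node 6 parent=4 cost=15
7. q=(15,20) nearest=6 d=3 new=(15,20) → add node 7 parent=6 cost=18
8. q=(9,21) nearest=6 d=6 new=(12,20) → add node 8 parent=6 cost=18
9. q=(31,8) nearest=6 d=16 new=(18,14) → blocked by [16,19]×[10,18], reject
10. q=(3,0) nearest=5 d=0 → coincident, reject
11. q=(22,40) nearest=7 d=20 new=(18,23) → add node 9 parent=7 cost=21
12. q=(5,3) nearest=1 d=2 new=(5,3) → add node 10 parent=1 cost=5
13. q=(20,43) nearest=9 d=20 new=(20,26) → add node 11 parent=9 cost=24
14. q=(16,21) nearest=7 d=1 new=(16,21) → add node 12 parent=7 cost=19
15. q=(25,37) nearest=11 d=11 new=(23,29) → add node 13 parent=11 cost=27
16. q=(27,19) nearest=11 d=7 new=(23,23) → add node 14 parent=11 cost=27
17. q=(18,45) nearest=13 d=16 new=(20,32) → add node 15 parent=13 cost=30
18. q=(7,37) nearest=11 d=13 new=(17,29) → add node 16 parent=11 cost=27
19. q=(18,23) nearest=9 d=0 → coincident, reject
20. q=(24,23) nearest=14 d=1 new=(24,23) → add node 17 parent=14 cost=28
21. q=(11,39) nearest=15 d=9 new=(17,35) → add node 18 parent=15 cost=33
22. q=(2,33) nearest=7 d=13 new=(12,23) → add node 19 parent=7 cost=21
23. q=(1,1) nearest=0 d=1 new=(1,1) → add node 20 parent=0 cost=1
24. q=(34,41) nearest=13 d=12 new=(26,32) → add node 21 parent=13 cost=30
25. q=(31,46) nearest=15 d=14 new=(23,35) → add node 22 parent=15 cost=33
26. q=(15,26) nearest=9 d=3 new=(15,26) → add node 23 parent=9 cost=24

Parent of node 5: 0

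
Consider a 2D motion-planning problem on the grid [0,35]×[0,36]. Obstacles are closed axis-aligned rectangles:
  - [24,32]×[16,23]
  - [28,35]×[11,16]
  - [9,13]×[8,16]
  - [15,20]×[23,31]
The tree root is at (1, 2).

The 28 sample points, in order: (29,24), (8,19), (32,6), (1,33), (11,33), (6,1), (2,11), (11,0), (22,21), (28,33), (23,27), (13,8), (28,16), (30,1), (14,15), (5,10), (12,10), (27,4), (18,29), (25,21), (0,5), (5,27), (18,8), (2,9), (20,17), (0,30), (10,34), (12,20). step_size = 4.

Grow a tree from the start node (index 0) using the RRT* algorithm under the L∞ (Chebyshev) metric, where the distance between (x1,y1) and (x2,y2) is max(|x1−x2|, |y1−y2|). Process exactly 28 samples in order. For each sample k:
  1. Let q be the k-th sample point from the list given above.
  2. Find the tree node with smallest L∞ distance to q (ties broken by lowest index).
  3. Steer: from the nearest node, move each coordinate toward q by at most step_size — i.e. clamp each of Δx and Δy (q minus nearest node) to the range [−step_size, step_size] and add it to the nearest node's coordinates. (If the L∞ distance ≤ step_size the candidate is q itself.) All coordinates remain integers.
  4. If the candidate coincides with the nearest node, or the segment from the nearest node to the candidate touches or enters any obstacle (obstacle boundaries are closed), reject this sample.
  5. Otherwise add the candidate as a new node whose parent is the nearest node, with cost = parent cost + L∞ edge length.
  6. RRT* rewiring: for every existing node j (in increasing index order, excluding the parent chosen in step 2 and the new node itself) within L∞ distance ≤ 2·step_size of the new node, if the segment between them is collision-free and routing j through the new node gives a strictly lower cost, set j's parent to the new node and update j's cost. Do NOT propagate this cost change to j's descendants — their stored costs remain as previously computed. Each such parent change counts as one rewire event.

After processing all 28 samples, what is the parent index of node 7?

Parent of node 7: 1

1. q=(29,24) nearest=0 d=28 new=(5,6) → add node 1 parent=0 cost=4
2. q=(8,19) nearest=1 d=13 new=(8,10) → add node 2 parent=1 cost=8
3. q=(32,6) nearest=2 d=24 new=(12,6) → blocked by [9,13]×[8,16], reject
4. q=(1,33) nearest=2 d=23 new=(4,14) → add node 3 parent=2 cost=12
5. q=(11,33) nearest=3 d=19 new=(8,18) → add node 4 parent=3 cost=16
6. q=(6,1) nearest=0 d=5 new=(5,1) → add node 5 parent=0 cost=4
7. q=(2,11) nearest=3 d=3 new=(2,11) → add node 6 parent=3 cost=15
8. q=(11,0) nearest=1 d=6 new=(9,2) → add node 7 parent=1 cost=8
9. q=(22,21) nearest=2 d=14 new=(12,14) → blocked by [9,13]×[8,16], reject
10. q=(28,33) nearest=4 d=20 new=(12,22) → add node 8 parent=4 cost=20
11. q=(23,27) nearest=8 d=11 new=(16,26) → blocked by [15,20]×[23,31], reject
12. q=(13,8) nearest=2 d=5 new=(12,8) → blocked by [9,13]×[8,16], reject
13. q=(28,16) nearest=8 d=16 new=(16,18) → add node 9 parent=8 cost=24
14. q=(30,1) nearest=9 d=17 new=(20,14) → add node 10 parent=9 cost=28
15. q=(14,15) nearest=9 d=3 new=(14,15) → add node 11 parent=9 cost=27
16. q=(5,10) nearest=2 d=3 new=(5,10) → add node 12 parent=2 cost=11; rewire 6→12 (14<15)
17. q=(12,10) nearest=2 d=4 new=(12,10) → blocked by [9,13]×[8,16], reject
18. q=(27,4) nearest=10 d=10 new=(24,10) → add node 13 parent=10 cost=32
19. q=(18,29) nearest=8 d=7 new=(16,26) → blocked by [15,20]×[23,31], reject
20. q=(25,21) nearest=10 d=7 new=(24,18) → blocked by [24,32]×[16,23], reject
21. q=(0,5) nearest=0 d=3 new=(0,5) → add node 14 parent=0 cost=3; rewire 6→14 (9<14); rewire 12→14 (8<11)
22. q=(5,27) nearest=8 d=7 new=(8,26) → add node 15 parent=8 cost=24
23. q=(18,8) nearest=10 d=6 new=(18,10) → add node 16 parent=10 cost=32
24. q=(2,9) nearest=6 d=2 new=(2,9) → add node 17 parent=6 cost=11
25. q=(20,17) nearest=10 d=3 new=(20,17) → add node 18 parent=10 cost=31
26. q=(0,30) nearest=15 d=8 new=(4,30) → add node 19 parent=15 cost=28
27. q=(10,34) nearest=19 d=6 new=(8,34) → add node 20 parent=19 cost=32
28. q=(12,20) nearest=8 d=2 new=(12,20) → add node 21 parent=8 cost=22; rewire 18→21 (30<31)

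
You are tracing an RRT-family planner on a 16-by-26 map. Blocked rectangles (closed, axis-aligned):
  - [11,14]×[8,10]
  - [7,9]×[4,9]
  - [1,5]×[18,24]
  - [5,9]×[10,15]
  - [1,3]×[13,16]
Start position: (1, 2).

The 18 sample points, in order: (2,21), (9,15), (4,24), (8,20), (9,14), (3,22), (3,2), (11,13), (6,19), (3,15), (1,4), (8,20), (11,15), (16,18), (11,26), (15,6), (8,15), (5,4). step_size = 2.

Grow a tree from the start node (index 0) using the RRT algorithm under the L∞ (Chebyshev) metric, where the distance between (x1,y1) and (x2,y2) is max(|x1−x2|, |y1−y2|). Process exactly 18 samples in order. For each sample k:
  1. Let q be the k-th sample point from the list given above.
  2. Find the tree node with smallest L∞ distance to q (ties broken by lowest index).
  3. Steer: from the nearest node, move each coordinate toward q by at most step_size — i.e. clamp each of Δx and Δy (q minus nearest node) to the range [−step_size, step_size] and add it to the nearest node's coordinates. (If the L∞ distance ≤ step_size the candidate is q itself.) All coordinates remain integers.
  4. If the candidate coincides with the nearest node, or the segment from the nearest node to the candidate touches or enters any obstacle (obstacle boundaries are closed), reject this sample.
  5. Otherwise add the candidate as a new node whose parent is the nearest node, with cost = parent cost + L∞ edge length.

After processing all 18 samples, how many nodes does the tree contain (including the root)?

Node count: 10

1. q=(2,21) nearest=0 d=19 new=(2,4) → add node 1 parent=0 cost=2
2. q=(9,15) nearest=1 d=11 new=(4,6) → add node 2 parent=1 cost=4
3. q=(4,24) nearest=2 d=18 new=(4,8) → add node 3 parent=2 cost=6
4. q=(8,20) nearest=3 d=12 new=(6,10) → blocked by [5,9]×[10,15], reject
5. q=(9,14) nearest=3 d=6 new=(6,10) → blocked by [5,9]×[10,15], reject
6. q=(3,22) nearest=3 d=14 new=(3,10) → add node 4 parent=3 cost=8
7. q=(3,2) nearest=0 d=2 new=(3,2) → add node 5 parent=0 cost=2
8. q=(11,13) nearest=2 d=7 new=(6,8) → add node 6 parent=2 cost=6
9. q=(6,19) nearest=4 d=9 new=(5,12) → blocked by [5,9]×[10,15], reject
10. q=(3,15) nearest=4 d=5 new=(3,12) → add node 7 parent=4 cost=10
11. q=(1,4) nearest=1 d=1 new=(1,4) → add node 8 parent=1 cost=3
12. q=(8,20) nearest=7 d=8 new=(5,14) → blocked by [5,9]×[10,15], reject
13. q=(11,15) nearest=3 d=7 new=(6,10) → blocked by [5,9]×[10,15], reject
14. q=(16,18) nearest=6 d=10 new=(8,10) → blocked by [7,9]×[4,9], reject
15. q=(11,26) nearest=7 d=14 new=(5,14) → blocked by [5,9]×[10,15], reject
16. q=(15,6) nearest=6 d=9 new=(8,6) → blocked by [7,9]×[4,9], reject
17. q=(8,15) nearest=4 d=5 new=(5,12) → blocked by [5,9]×[10,15], reject
18. q=(5,4) nearest=2 d=2 new=(5,4) → add node 9 parent=2 cost=6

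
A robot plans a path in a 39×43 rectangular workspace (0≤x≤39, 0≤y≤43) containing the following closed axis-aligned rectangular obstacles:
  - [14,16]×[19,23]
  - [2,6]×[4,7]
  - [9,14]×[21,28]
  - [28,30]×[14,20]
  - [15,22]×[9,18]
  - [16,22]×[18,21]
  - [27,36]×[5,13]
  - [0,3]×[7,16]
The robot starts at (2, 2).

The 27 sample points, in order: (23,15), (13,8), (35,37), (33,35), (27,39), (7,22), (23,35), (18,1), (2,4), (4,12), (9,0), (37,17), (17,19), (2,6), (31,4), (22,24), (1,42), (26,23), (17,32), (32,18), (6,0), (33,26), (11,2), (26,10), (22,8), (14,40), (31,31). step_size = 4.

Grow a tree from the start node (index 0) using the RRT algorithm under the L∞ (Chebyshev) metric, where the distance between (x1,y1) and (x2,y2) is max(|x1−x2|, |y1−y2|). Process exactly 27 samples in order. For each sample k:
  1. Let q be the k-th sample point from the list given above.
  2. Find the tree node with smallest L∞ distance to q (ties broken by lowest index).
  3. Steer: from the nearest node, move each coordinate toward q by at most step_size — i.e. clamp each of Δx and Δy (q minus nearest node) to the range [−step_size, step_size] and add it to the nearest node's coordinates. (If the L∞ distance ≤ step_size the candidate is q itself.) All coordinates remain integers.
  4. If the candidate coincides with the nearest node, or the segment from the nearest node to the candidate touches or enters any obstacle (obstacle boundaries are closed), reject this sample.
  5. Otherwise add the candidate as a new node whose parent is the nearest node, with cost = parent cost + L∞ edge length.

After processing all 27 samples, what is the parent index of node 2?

1. q=(23,15) nearest=0 d=21 new=(6,6) → blocked by [2,6]×[4,7], reject
2. q=(13,8) nearest=0 d=11 new=(6,6) → blocked by [2,6]×[4,7], reject
3. q=(35,37) nearest=0 d=35 new=(6,6) → blocked by [2,6]×[4,7], reject
4. q=(33,35) nearest=0 d=33 new=(6,6) → blocked by [2,6]×[4,7], reject
5. q=(27,39) nearest=0 d=37 new=(6,6) → blocked by [2,6]×[4,7], reject
6. q=(7,22) nearest=0 d=20 new=(6,6) → blocked by [2,6]×[4,7], reject
7. q=(23,35) nearest=0 d=33 new=(6,6) → blocked by [2,6]×[4,7], reject
8. q=(18,1) nearest=0 d=16 new=(6,1) → add node 1 parent=0 cost=4
9. q=(2,4) nearest=0 d=2 new=(2,4) → blocked by [2,6]×[4,7], reject
10. q=(4,12) nearest=0 d=10 new=(4,6) → blocked by [2,6]×[4,7], reject
11. q=(9,0) nearest=1 d=3 new=(9,0) → add node 2 parent=1 cost=7
12. q=(37,17) nearest=2 d=28 new=(13,4) → add node 3 parent=2 cost=11
13. q=(17,19) nearest=3 d=15 new=(17,8) → add node 4 parent=3 cost=15
14. q=(2,6) nearest=0 d=4 new=(2,6) → blocked by [2,6]×[4,7], reject
15. q=(31,4) nearest=4 d=14 new=(21,4) → add node 5 parent=4 cost=19
16. q=(22,24) nearest=4 d=16 new=(21,12) → blocked by [15,22]×[9,18], reject
17. q=(1,42) nearest=4 d=34 new=(13,12) → blocked by [15,22]×[9,18], reject
18. q=(26,23) nearest=4 d=15 new=(21,12) → blocked by [15,22]×[9,18], reject
19. q=(17,32) nearest=4 d=24 new=(17,12) → blocked by [15,22]×[9,18], reject
20. q=(32,18) nearest=5 d=14 new=(25,8) → add node 6 parent=5 cost=23
21. q=(6,0) nearest=1 d=1 new=(6,0) → add node 7 parent=1 cost=5
22. q=(33,26) nearest=4 d=18 new=(21,12) → blocked by [15,22]×[9,18], reject
23. q=(11,2) nearest=2 d=2 new=(11,2) → add node 8 parent=2 cost=9
24. q=(26,10) nearest=6 d=2 new=(26,10) → add node 9 parent=6 cost=25
25. q=(22,8) nearest=6 d=3 new=(22,8) → add node 10 parent=6 cost=26
26. q=(14,40) nearest=9 d=30 new=(22,14) → blocked by [15,22]×[9,18], reject
27. q=(31,31) nearest=9 d=21 new=(30,14) → blocked by [28,30]×[14,20], reject

Parent of node 2: 1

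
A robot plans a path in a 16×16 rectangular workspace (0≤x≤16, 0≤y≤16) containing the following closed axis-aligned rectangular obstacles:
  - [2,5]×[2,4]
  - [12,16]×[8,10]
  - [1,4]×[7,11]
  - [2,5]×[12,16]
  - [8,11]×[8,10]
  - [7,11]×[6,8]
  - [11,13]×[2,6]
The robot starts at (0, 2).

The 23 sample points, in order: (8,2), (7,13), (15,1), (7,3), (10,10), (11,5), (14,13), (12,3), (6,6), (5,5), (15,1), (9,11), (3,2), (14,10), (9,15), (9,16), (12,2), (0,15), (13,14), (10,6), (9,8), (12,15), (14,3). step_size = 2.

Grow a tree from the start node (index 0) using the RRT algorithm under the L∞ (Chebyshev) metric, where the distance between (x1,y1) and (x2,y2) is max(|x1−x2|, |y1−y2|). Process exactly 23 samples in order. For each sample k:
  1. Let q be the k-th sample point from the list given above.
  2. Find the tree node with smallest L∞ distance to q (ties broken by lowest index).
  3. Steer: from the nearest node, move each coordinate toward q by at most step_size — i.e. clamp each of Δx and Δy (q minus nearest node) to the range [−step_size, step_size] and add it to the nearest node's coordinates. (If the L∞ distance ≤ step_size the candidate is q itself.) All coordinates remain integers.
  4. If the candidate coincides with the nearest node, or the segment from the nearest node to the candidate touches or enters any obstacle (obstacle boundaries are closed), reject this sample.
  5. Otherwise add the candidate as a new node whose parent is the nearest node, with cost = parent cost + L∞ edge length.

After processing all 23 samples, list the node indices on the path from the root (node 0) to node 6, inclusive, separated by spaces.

1. q=(8,2) nearest=0 d=8 new=(2,2) → blocked by [2,5]×[2,4], reject
2. q=(7,13) nearest=0 d=11 new=(2,4) → blocked by [2,5]×[2,4], reject
3. q=(15,1) nearest=0 d=15 new=(2,1) → add node 1 parent=0 cost=2
4. q=(7,3) nearest=1 d=5 new=(4,3) → blocked by [2,5]×[2,4], reject
5. q=(10,10) nearest=1 d=9 new=(4,3) → blocked by [2,5]×[2,4], reject
6. q=(11,5) nearest=1 d=9 new=(4,3) → blocked by [2,5]×[2,4], reject
7. q=(14,13) nearest=1 d=12 new=(4,3) → blocked by [2,5]×[2,4], reject
8. q=(12,3) nearest=1 d=10 new=(4,3) → blocked by [2,5]×[2,4], reject
9. q=(6,6) nearest=1 d=5 new=(4,3) → blocked by [2,5]×[2,4], reject
10. q=(5,5) nearest=1 d=4 new=(4,3) → blocked by [2,5]×[2,4], reject
11. q=(15,1) nearest=1 d=13 new=(4,1) → add node 2 parent=1 cost=4
12. q=(9,11) nearest=0 d=9 new=(2,4) → blocked by [2,5]×[2,4], reject
13. q=(3,2) nearest=1 d=1 new=(3,2) → blocked by [2,5]×[2,4], reject
14. q=(14,10) nearest=2 d=10 new=(6,3) → blocked by [2,5]×[2,4], reject
15. q=(9,15) nearest=0 d=13 new=(2,4) → blocked by [2,5]×[2,4], reject
16. q=(9,16) nearest=0 d=14 new=(2,4) → blocked by [2,5]×[2,4], reject
17. q=(12,2) nearest=2 d=8 new=(6,2) → add node 3 parent=2 cost=6
18. q=(0,15) nearest=0 d=13 new=(0,4) → add node 4 parent=0 cost=2
19. q=(13,14) nearest=3 d=12 new=(8,4) → add node 5 parent=3 cost=8
20. q=(10,6) nearest=5 d=2 new=(10,6) → blocked by [7,11]×[6,8], reject
21. q=(9,8) nearest=5 d=4 new=(9,6) → blocked by [7,11]×[6,8], reject
22. q=(12,15) nearest=5 d=11 new=(10,6) → blocked by [7,11]×[6,8], reject
23. q=(14,3) nearest=5 d=6 new=(10,3) → add node 6 parent=5 cost=10

Path: 0 1 2 3 5 6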